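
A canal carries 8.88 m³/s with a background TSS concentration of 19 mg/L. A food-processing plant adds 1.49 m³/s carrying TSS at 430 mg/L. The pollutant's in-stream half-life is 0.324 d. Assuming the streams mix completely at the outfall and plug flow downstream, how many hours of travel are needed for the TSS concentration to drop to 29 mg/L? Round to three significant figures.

Mass balance: C = (8.880·19.00 + 1.490·430.0) / 10.37 = 809.4/10.37 = 78.05 mg/L.
Half-life 0.324 d → k = ln 2 / 0.324 = 2.139 d⁻¹.
78.05·exp(−k·t) = 29 → t = ln(78.05/29)/k = 39990 s = 11.11 h.

11.1 h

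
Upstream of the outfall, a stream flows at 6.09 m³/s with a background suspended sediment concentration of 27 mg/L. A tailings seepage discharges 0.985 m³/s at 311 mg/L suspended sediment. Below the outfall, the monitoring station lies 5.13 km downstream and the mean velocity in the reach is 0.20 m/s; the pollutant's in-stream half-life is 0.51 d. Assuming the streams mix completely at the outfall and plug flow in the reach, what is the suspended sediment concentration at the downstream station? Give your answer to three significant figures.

Mass balance: C = (6.090·27.00 + 0.9850·311.0) / 7.075 = 470.8/7.075 = 66.54 mg/L.
Travel time t = 5.13·1000 / 0.20 = 25650 s = 7.125 h.
Half-life 0.51 d → k = ln 2 / 0.51 = 1.359 d⁻¹.
After decay, C = 66.54 × e^(−kt) = 66.54 × 0.6680 = 44.45 mg/L.

44.4 mg/L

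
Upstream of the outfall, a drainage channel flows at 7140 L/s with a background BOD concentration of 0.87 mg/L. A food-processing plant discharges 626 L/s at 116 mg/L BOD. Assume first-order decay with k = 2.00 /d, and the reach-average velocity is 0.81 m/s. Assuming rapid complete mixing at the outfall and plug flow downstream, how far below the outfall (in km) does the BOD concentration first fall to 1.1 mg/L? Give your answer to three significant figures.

77.8 km

Conservation of mass: C = (7140·0.8700 + 626.0·116.0) / 7766 = 78830/7766 = 10.15 mg/L.
Set 10.15·exp(−k·t) = 1.1 → t = ln(10.15/1.1)/k = 96000 s = 26.67 h.
Distance = v·t = 0.81·96000 = 77760 m = 77.76 km.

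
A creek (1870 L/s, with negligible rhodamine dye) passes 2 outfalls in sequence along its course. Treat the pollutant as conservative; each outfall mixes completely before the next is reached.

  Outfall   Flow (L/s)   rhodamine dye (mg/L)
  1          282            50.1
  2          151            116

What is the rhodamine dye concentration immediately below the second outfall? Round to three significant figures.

13.7 mg/L

Outfall 1: combined Q = 2152 L/s; C = (1870·0 + 282.0·50.10)/2152 = 6.565 mg/L.
Outfall 2: combined Q = 2303 L/s; C = (2152·6.565 + 151.0·116.0)/2303 = 13.74 mg/L.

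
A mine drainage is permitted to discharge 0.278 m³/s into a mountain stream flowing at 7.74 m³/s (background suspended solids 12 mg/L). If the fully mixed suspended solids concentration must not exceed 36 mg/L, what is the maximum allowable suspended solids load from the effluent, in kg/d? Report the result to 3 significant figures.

16900 kg/d

Mass balance at the limit: 7.740·12.00 + 0.2780·Cₑ = 8.018·36 → Cₑ = 704.2 mg/L.
Load = 0.2780 m³/s × 704.2 g/m³ × 86 400 s/d = 16910 kg/d.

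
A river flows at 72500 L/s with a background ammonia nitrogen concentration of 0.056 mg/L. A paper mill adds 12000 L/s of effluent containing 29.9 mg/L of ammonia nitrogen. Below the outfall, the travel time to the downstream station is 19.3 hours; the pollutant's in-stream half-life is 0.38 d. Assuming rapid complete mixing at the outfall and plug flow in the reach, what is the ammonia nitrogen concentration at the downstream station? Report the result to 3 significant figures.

0.990 mg/L

After mixing, C = (72500·0.05600 + 12000·29.90) / 84500 = 362900/84500 = 4.294 mg/L.
Half-life 0.38 d → k = ln 2 / 0.38 = 1.824 d⁻¹.
Applying C = C₀e^(−kt): 4.294 × 0.2306 = 0.9905 mg/L.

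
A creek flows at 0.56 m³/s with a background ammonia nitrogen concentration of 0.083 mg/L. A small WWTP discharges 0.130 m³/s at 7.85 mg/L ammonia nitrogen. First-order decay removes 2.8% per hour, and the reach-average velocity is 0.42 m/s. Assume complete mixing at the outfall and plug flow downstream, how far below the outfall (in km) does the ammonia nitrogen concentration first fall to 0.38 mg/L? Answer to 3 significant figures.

74.7 km

Conservation of mass: C = (0.5600·0.08300 + 0.1300·7.850) / 0.6900 = 1.067/0.6900 = 1.546 mg/L.
2.8%/h lost → k = −ln(1 − 0.028) = 0.02840 h⁻¹.
Set 1.546·exp(−k·t) = 0.38 → t = ln(1.546/0.38)/k = 177900 s = 49.42 h.
Distance = v·t = 0.42·177900 = 74720 m = 74.72 km.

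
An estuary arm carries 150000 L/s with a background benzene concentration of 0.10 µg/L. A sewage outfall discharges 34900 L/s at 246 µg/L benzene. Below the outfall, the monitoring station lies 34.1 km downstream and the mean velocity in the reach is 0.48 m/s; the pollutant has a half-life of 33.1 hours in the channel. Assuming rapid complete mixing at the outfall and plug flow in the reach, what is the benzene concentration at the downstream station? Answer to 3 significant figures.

30.8 µg/L

Mass balance: C = (150000·0.1000 + 34900·246.0) / 184900 = 8600000/184900 = 46.51 µg/L.
Travel time t = 34.1·1000 / 0.48 = 71040 s = 19.73 h.
Half-life 33.1 h → k = ln 2 / 33.1 = 0.02094 h⁻¹ = 0.5026 d⁻¹.
Decay over the reach: 46.51·exp(−kt) = 46.51·0.6615 = 30.77 µg/L.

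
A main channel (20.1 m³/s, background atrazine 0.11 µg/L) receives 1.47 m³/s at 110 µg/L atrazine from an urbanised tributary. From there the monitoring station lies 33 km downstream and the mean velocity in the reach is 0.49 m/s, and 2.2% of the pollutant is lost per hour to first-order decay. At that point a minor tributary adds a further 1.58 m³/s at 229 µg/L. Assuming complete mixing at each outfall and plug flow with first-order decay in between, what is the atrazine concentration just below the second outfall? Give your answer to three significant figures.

20.3 µg/L

Mass balance: C = (20.10·0.1100 + 1.470·110.0) / 21.57 = 163.9/21.57 = 7.599 µg/L; combined flow 21.57 m³/s.
Travel time t = 33·1000 / 0.49 = 67350 s = 18.71 h.
2.2%/h lost → k = −ln(1 − 0.022) = 0.02225 h⁻¹.
Applying C = C₀e^(−kt): 7.599 × 0.6596 = 5.012 µg/L.
Second outfall: C = (21.57·5.012 + 1.580·229.0)/23.15 = 20.30 µg/L.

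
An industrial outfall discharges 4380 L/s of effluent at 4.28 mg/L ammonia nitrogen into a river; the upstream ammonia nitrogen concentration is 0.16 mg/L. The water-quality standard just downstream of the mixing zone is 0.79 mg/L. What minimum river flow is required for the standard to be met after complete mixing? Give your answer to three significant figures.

24300 L/s

Set C_mix = 0.79: (Q·0.1600 + 4380·4.280) / (Q + 4380) = 0.79
→ Q = 4380·(4.280 − 0.79)/(0.79 − 0.1600) = 24260 L/s.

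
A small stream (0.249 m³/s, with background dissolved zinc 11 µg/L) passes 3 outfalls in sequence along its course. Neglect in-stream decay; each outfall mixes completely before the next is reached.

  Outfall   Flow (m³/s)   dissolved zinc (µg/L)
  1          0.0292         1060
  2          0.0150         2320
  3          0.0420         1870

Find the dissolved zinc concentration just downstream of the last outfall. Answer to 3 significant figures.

Below outfall 1: Q → 0.2782 m³/s, C = (0.2490·11.00 + 0.02920·1060)/0.2782 = 121.1 µg/L.
Below outfall 2: Q → 0.2932 m³/s, C = (0.2782·121.1 + 0.01500·2320)/0.2932 = 233.6 µg/L.
Below outfall 3: Q → 0.3352 m³/s, C = (0.2932·233.6 + 0.04200·1870)/0.3352 = 438.6 µg/L.

439 µg/L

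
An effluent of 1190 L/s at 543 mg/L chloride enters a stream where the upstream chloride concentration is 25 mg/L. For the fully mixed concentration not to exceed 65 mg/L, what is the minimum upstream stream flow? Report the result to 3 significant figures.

14200 L/s

Set C_mix = 65: (Q·25.00 + 1190·543.0) / (Q + 1190) = 65
→ Q = 1190·(543.0 − 65)/(65 − 25.00) = 14220 L/s.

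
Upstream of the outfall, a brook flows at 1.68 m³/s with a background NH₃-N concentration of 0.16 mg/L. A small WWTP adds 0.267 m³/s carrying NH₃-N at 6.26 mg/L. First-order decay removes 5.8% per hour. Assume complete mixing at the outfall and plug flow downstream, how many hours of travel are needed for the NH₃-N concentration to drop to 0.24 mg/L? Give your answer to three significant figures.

Mixed concentration C = ΣQC/ΣQ = (1.680·0.1600 + 0.2670·6.260) / 1.947 = 1.940/1.947 = 0.9965 mg/L.
5.8%/h lost → k = −ln(1 − 0.058) = 0.05975 h⁻¹.
0.9965·exp(−k·t) = 0.24 → t = ln(0.9965/0.24)/k = 85780 s = 23.83 h.

23.8 h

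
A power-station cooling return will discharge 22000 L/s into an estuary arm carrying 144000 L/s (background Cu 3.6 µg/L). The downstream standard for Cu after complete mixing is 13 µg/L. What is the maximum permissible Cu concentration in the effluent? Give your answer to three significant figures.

At the limit, (Qr·Cr + Qe·Cₑ)/(Qr + Qe) = 13:
Cₑ = (166000·13 − 144000·3.600) / 22000 = 74.53 µg/L.

74.5 µg/L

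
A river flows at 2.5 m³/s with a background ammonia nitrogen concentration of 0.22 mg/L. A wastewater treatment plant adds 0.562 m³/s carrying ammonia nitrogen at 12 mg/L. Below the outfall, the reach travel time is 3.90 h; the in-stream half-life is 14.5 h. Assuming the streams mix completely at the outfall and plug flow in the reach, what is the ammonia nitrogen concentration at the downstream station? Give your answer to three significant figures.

1.98 mg/L

After mixing, C = (2.500·0.2200 + 0.5620·12.00) / 3.062 = 7.294/3.062 = 2.382 mg/L.
Half-life 14.5 h → k = ln 2 / 14.5 = 0.04780 h⁻¹ = 1.147 d⁻¹.
After decay, C = 2.382 × e^(−kt) = 2.382 × 0.8299 = 1.977 mg/L.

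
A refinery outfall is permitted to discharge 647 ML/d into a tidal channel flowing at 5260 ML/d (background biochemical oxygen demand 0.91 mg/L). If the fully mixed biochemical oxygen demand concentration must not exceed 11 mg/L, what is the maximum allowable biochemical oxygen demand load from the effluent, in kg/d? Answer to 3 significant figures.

60200 kg/d

Mass balance at the limit: 5260·0.9100 + 647.0·Cₑ = 5907·11 → Cₑ = 93.03 mg/L.
647.0 ML/d = 7.488 m³/s. Load = 7.488 m³/s × 93.03 g/m³ × 86 400 s/d = 60190 kg/d.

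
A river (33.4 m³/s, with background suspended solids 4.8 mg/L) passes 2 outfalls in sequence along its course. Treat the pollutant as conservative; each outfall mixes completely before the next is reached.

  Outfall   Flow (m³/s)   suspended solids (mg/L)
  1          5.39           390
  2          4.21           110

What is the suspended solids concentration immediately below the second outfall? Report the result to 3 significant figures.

63.4 mg/L

After outfall 1: Q = 33.40 + 5.390 = 38.79 m³/s; C = (33.40·4.800 + 5.390·390.0)/38.79 = 58.32 mg/L.
After outfall 2: Q = 38.79 + 4.210 = 43.00 m³/s; C = (38.79·58.32 + 4.210·110.0)/43.00 = 63.38 mg/L.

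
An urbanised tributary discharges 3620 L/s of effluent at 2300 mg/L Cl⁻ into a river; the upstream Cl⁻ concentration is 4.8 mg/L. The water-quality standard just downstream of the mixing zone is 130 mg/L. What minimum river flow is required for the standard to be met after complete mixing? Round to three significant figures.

Set C_mix = 130: (Q·4.800 + 3620·2300) / (Q + 3620) = 130
→ Q = 3620·(2300 − 130)/(130 − 4.800) = 62740 L/s.

62700 L/s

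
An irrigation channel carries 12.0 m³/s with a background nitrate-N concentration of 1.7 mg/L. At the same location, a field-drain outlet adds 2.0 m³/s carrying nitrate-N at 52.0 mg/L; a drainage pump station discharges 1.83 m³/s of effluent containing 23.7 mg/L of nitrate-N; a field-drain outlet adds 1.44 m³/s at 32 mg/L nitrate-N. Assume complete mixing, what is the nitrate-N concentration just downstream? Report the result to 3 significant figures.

12.4 mg/L

Mixed concentration C = ΣQC/ΣQ = (12.00·1.700 + 2.000·52.00 + 1.830·23.70 + 1.440·32.00) / 17.27 = 213.9/17.27 = 12.38 mg/L.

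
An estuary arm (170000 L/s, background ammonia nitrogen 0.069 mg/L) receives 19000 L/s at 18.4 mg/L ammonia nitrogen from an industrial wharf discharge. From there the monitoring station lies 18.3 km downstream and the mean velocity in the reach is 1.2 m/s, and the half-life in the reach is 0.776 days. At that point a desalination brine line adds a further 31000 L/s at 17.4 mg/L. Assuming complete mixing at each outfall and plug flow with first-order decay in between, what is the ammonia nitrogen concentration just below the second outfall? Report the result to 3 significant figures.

3.85 mg/L

Mass balance: C = (170000·0.06900 + 19000·18.40) / 189000 = 361300/189000 = 1.912 mg/L; combined flow 189000 L/s.
Travel time t = 18.3·1000 / 1.2 = 15250 s = 4.236 h.
Half-life 0.776 d → k = ln 2 / 0.776 = 0.8932 d⁻¹.
Applying C = C₀e^(−kt): 1.912 × 0.8541 = 1.633 mg/L.
Second outfall: C = (189000·1.633 + 31000·17.40)/220000 = 3.855 mg/L.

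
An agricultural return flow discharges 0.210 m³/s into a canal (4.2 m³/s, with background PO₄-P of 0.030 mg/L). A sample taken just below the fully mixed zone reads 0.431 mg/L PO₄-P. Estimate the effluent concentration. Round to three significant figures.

8.45 mg/L

Mass balance: 4.200·0.03000 + 0.2100·Cₑ = 4.410·0.4310
→ Cₑ = (4.410·0.4310 − 4.200·0.03000) / 0.2100 = 8.451 mg/L.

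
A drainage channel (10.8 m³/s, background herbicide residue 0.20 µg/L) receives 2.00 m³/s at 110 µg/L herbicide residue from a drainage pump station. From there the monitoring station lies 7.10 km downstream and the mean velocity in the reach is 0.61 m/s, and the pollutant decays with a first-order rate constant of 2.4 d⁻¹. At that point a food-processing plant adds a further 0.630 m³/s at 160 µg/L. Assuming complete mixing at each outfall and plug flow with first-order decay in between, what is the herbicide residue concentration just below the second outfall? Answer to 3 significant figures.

19.5 µg/L

Conservation of mass: C = (10.80·0.2000 + 2.000·110.0) / 12.80 = 222.2/12.80 = 17.36 µg/L; combined flow 12.80 m³/s.
Travel time t = 7.10·1000 / 0.61 = 11640 s = 3.233 h.
Decay over the reach: 17.36·exp(−kt) = 17.36·0.7237 = 12.56 µg/L.
Second outfall: C = (12.80·12.56 + 0.6300·160.0)/13.43 = 19.48 µg/L.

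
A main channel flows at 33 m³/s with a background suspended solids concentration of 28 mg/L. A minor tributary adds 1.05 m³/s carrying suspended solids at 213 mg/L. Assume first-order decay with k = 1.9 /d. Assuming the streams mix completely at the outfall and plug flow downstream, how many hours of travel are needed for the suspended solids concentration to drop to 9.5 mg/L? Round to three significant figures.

16.0 h

Mass balance: C = (33.00·28.00 + 1.050·213.0) / 34.05 = 1148/34.05 = 33.70 mg/L.
33.70·exp(−k·t) = 9.5 → t = ln(33.70/9.5)/k = 57590 s = 16.00 h.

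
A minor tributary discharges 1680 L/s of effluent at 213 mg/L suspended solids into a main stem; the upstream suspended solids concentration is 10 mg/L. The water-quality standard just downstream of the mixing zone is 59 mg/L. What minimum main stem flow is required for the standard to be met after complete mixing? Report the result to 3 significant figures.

5280 L/s

Set C_mix = 59: (Q·10.00 + 1680·213.0) / (Q + 1680) = 59
→ Q = 1680·(213.0 − 59)/(59 − 10.00) = 5280 L/s.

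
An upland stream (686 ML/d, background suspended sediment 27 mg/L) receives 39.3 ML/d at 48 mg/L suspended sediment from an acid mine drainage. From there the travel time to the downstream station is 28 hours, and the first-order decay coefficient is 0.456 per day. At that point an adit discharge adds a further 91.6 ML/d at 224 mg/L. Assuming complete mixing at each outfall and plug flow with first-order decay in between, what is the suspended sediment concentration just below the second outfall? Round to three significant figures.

Mass balance: C = (686.0·27.00 + 39.30·48.00) / 725.3 = 20410/725.3 = 28.14 mg/L; combined flow 725.3 ML/d.
Decay over the reach: 28.14·exp(−kt) = 28.14·0.5874 = 16.53 mg/L.
At the second outfall, C = (725.3·16.53 + 91.60·224.0) / (725.3 + 91.60) = 39.79 mg/L.

39.8 mg/L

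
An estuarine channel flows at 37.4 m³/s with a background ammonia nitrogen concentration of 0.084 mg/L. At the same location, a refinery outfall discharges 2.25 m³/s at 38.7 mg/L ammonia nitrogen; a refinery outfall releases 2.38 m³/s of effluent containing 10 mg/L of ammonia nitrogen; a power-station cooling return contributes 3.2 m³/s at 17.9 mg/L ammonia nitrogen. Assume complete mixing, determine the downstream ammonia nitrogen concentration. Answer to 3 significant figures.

Mass balance: C = (37.40·0.08400 + 2.250·38.70 + 2.380·10.00 + 3.200·17.90) / 45.23 = 171.3/45.23 = 3.787 mg/L.

3.79 mg/L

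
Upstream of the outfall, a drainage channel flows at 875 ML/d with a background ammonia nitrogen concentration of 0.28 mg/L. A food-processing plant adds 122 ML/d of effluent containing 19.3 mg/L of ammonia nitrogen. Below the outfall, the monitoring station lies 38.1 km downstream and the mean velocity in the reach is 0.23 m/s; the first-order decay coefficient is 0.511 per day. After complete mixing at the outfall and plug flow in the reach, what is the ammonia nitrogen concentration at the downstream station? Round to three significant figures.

After mixing, C = (875.0·0.2800 + 122.0·19.30) / 997.0 = 2600/997.0 = 2.607 mg/L.
Travel time t = 38.1·1000 / 0.23 = 165700 s = 46.01 h.
Decay over the reach: 2.607·exp(−kt) = 2.607·0.3754 = 0.9789 mg/L.

0.979 mg/L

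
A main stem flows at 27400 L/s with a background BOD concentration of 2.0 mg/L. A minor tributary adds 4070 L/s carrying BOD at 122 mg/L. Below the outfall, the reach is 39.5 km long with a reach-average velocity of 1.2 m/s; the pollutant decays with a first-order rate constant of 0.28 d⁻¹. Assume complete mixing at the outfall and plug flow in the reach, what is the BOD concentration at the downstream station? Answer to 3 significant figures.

15.7 mg/L

Mass balance: C = (27400·2.000 + 4070·122.0) / 31470 = 551300/31470 = 17.52 mg/L.
Travel time t = 39.5·1000 / 1.2 = 32920 s = 9.144 h.
Applying C = C₀e^(−kt): 17.52 × 0.8988 = 15.75 mg/L.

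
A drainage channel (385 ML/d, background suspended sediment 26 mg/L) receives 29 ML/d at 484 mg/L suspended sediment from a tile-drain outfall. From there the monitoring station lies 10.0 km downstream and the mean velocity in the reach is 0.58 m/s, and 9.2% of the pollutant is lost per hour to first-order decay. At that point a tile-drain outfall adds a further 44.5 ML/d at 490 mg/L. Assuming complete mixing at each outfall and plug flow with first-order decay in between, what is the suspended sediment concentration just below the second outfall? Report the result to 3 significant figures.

After mixing, C = (385.0·26.00 + 29.00·484.0) / 414.0 = 24050/414.0 = 58.08 mg/L; combined flow 414.0 ML/d.
Travel time t = 10.0·1000 / 0.58 = 17240 s = 4.789 h.
9.2%/h lost → k = −ln(1 − 0.092) = 0.09651 h⁻¹.
First-order decay: C = 58.08·exp(−k·t) = 58.08·0.6299 = 36.59 mg/L.
Second outfall: C = (414.0·36.59 + 44.50·490.0)/458.5 = 80.59 mg/L.

80.6 mg/L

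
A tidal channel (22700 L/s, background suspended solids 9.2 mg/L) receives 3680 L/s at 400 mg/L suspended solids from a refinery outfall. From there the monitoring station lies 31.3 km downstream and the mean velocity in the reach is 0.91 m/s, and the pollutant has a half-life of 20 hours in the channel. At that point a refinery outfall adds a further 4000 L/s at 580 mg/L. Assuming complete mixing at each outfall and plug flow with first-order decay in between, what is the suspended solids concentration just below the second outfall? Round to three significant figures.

Mixed concentration C = ΣQC/ΣQ = (22700·9.200 + 3680·400.0) / 26380 = 1681000/26380 = 63.72 mg/L; combined flow 26380 L/s.
Travel time t = 31.3·1000 / 0.91 = 34400 s = 9.554 h.
Half-life 20 h → k = ln 2 / 20 = 0.03466 h⁻¹ = 0.8318 d⁻¹.
Decay over the reach: 63.72·exp(−kt) = 63.72·0.7181 = 45.76 mg/L.
At the second outfall, C = (26380·45.76 + 4000·580.0) / (26380 + 4000) = 116.1 mg/L.

116 mg/L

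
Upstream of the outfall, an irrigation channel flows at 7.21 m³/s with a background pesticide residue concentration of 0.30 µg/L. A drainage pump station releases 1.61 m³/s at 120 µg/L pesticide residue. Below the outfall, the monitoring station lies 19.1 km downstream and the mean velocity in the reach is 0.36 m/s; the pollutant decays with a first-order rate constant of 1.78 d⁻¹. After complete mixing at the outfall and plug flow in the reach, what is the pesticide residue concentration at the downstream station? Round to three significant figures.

Mass balance: C = (7.210·0.3000 + 1.610·120.0) / 8.820 = 195.4/8.820 = 22.15 µg/L.
Travel time t = 19.1·1000 / 0.36 = 53060 s = 14.74 h.
Decay over the reach: 22.15·exp(−kt) = 22.15·0.3352 = 7.425 µg/L.

7.42 µg/L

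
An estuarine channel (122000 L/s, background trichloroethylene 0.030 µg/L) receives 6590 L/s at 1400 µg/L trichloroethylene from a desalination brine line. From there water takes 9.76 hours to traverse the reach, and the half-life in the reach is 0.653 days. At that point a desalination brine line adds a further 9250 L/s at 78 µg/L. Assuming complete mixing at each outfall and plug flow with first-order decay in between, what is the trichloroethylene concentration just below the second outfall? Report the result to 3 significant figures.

48.7 µg/L

Conservation of mass: C = (122000·0.03000 + 6590·1400) / 128600 = 9230000/128600 = 71.78 µg/L; combined flow 128600 L/s.
Half-life 0.653 d → k = ln 2 / 0.653 = 1.061 d⁻¹.
Applying C = C₀e^(−kt): 71.78 × 0.6494 = 46.61 µg/L.
Second outfall: C = (128600·46.61 + 9250·78.00)/137800 = 48.72 µg/L.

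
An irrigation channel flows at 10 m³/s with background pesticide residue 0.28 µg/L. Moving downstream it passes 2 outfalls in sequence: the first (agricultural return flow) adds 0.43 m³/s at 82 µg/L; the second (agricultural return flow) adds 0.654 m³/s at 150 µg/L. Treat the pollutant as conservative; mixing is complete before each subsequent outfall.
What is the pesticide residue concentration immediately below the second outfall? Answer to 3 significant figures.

Below outfall 1: Q → 10.43 m³/s, C = (10.00·0.2800 + 0.4300·82.00)/10.43 = 3.649 µg/L.
Below outfall 2: Q → 11.08 m³/s, C = (10.43·3.649 + 0.6540·150.0)/11.08 = 12.28 µg/L.

12.3 µg/L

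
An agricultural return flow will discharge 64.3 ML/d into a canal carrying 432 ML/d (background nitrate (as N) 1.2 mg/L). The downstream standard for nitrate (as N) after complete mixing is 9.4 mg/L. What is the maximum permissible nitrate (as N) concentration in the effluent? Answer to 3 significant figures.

At the limit, (Qr·Cr + Qe·Cₑ)/(Qr + Qe) = 9.4:
Cₑ = (496.3·9.4 − 432.0·1.200) / 64.30 = 64.49 mg/L.

64.5 mg/L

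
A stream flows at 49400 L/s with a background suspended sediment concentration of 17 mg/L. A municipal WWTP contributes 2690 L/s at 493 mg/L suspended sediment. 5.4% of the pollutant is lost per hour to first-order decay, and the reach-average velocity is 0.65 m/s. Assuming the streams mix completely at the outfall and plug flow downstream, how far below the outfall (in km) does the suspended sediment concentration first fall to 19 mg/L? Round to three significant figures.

33.0 km

Mixed concentration C = ΣQC/ΣQ = (49400·17.00 + 2690·493.0) / 52090 = 2166000/52090 = 41.58 mg/L.
5.4%/h lost → k = −ln(1 − 0.054) = 0.05551 h⁻¹.
Set 41.58·exp(−k·t) = 19 → t = ln(41.58/19)/k = 50790 s = 14.11 h.
Distance = v·t = 0.65·50790 = 33010 m = 33.01 km.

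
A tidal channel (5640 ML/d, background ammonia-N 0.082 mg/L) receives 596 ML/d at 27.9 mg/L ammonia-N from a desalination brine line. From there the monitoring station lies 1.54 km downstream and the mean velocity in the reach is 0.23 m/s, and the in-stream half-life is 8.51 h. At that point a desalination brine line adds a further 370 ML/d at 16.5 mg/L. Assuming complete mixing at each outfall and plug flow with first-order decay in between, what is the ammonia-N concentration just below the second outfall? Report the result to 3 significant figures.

3.15 mg/L

Conservation of mass: C = (5640·0.08200 + 596.0·27.90) / 6236 = 17090/6236 = 2.741 mg/L; combined flow 6236 ML/d.
Travel time t = 1.54·1000 / 0.23 = 6696 s = 1.860 h.
Half-life 8.51 h → k = ln 2 / 8.51 = 0.08145 h⁻¹ = 1.955 d⁻¹.
Decay over the reach: 2.741·exp(−kt) = 2.741·0.8594 = 2.355 mg/L.
Second outfall: C = (6236·2.355 + 370.0·16.50)/6606 = 3.148 mg/L.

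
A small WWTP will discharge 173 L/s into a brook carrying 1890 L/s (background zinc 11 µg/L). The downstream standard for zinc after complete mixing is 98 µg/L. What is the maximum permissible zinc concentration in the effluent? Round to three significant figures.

At the limit, (Qr·Cr + Qe·Cₑ)/(Qr + Qe) = 98:
Cₑ = (2063·98 − 1890·11.00) / 173.0 = 1048 µg/L.

1050 µg/L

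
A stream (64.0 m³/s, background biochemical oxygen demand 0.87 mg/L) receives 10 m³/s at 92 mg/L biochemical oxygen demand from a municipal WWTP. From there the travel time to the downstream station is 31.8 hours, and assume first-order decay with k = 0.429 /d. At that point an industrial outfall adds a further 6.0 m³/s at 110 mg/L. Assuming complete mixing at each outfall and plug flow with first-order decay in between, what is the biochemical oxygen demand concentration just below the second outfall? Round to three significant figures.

Flow-weighted average: C = (64.00·0.8700 + 10.00·92.00) / 74.00 = 975.7/74.00 = 13.18 mg/L; combined flow 74.00 m³/s.
Decay over the reach: 13.18·exp(−kt) = 13.18·0.5664 = 7.468 mg/L.
Second outfall: C = (74.00·7.468 + 6.000·110.0)/80.00 = 15.16 mg/L.

15.2 mg/L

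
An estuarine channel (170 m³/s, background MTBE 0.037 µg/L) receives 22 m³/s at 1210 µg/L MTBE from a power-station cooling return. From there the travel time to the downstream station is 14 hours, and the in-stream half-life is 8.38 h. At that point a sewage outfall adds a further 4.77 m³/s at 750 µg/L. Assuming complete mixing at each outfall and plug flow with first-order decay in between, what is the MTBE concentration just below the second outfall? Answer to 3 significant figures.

60.7 µg/L

Flow-weighted average: C = (170.0·0.03700 + 22.00·1210) / 192.0 = 26630/192.0 = 138.7 µg/L; combined flow 192.0 m³/s.
Half-life 8.38 h → k = ln 2 / 8.38 = 0.08271 h⁻¹ = 1.985 d⁻¹.
First-order decay: C = 138.7·exp(−k·t) = 138.7·0.3141 = 43.56 µg/L.
At the second outfall, C = (192.0·43.56 + 4.770·750.0) / (192.0 + 4.770) = 60.69 µg/L.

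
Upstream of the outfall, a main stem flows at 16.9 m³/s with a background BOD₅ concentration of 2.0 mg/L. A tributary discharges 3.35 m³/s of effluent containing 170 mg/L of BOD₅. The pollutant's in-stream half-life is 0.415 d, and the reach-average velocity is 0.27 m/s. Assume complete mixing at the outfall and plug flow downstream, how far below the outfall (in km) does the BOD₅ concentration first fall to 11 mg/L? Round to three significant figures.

Flow-weighted average: C = (16.90·2.000 + 3.350·170.0) / 20.25 = 603.3/20.25 = 29.79 mg/L.
Half-life 0.415 d → k = ln 2 / 0.415 = 1.670 d⁻¹.
Set 29.79·exp(−k·t) = 11 → t = ln(29.79/11)/k = 51540 s = 14.32 h.
Distance = v·t = 0.27·51540 = 13920 m = 13.92 km.

13.9 km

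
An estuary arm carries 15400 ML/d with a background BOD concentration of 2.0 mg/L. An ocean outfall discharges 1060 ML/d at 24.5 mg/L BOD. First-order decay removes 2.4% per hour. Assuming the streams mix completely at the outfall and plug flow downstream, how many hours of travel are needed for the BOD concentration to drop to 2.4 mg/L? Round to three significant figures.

Mixed concentration C = ΣQC/ΣQ = (15400·2.000 + 1060·24.50) / 16460 = 56770/16460 = 3.449 mg/L.
2.4%/h lost → k = −ln(1 − 0.024) = 0.02429 h⁻¹.
3.449·exp(−k·t) = 2.4 → t = ln(3.449/2.4)/k = 53740 s = 14.93 h.

14.9 h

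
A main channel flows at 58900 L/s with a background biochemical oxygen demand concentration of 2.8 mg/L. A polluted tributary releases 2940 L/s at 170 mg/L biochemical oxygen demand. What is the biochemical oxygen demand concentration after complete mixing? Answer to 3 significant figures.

10.7 mg/L

Flow-weighted average: C = (58900·2.800 + 2940·170.0) / 61840 = 664700/61840 = 10.75 mg/L.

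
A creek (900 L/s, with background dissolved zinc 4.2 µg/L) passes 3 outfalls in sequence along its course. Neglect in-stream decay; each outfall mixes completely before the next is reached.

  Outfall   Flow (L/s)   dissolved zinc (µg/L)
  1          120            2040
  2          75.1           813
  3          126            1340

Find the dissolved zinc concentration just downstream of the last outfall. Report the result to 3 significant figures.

Outfall 1: combined Q = 1020 L/s; C = (900.0·4.200 + 120.0·2040)/1020 = 243.7 µg/L.
Outfall 2: combined Q = 1095 L/s; C = (1020·243.7 + 75.10·813.0)/1095 = 282.7 µg/L.
Outfall 3: combined Q = 1221 L/s; C = (1095·282.7 + 126.0·1340)/1221 = 391.8 µg/L.

392 µg/L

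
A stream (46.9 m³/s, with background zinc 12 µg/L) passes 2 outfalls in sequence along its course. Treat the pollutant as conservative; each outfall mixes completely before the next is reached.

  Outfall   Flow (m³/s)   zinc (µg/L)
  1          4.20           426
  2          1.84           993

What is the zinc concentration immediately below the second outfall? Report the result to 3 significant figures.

78.9 µg/L

Outfall 1: combined Q = 51.10 m³/s; C = (46.90·12.00 + 4.200·426.0)/51.10 = 46.03 µg/L.
Outfall 2: combined Q = 52.94 m³/s; C = (51.10·46.03 + 1.840·993.0)/52.94 = 78.94 µg/L.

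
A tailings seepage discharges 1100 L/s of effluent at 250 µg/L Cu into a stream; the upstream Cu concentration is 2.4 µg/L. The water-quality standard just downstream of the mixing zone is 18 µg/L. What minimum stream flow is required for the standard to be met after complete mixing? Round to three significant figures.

16400 L/s

Set C_mix = 18: (Q·2.400 + 1100·250.0) / (Q + 1100) = 18
→ Q = 1100·(250.0 − 18)/(18 − 2.400) = 16360 L/s.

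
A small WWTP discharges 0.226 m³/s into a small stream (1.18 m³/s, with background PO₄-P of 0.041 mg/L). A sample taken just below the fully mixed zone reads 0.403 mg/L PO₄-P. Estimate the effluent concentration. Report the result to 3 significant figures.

2.29 mg/L

Mass balance: 1.180·0.04100 + 0.2260·Cₑ = 1.406·0.4030
→ Cₑ = (1.406·0.4030 − 1.180·0.04100) / 0.2260 = 2.293 mg/L.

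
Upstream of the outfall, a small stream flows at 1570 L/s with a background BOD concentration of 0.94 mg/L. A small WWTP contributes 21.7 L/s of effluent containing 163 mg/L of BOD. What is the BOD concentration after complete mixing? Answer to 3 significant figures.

3.15 mg/L

Mass balance: C = (1570·0.9400 + 21.70·163.0) / 1592 = 5013/1592 = 3.149 mg/L.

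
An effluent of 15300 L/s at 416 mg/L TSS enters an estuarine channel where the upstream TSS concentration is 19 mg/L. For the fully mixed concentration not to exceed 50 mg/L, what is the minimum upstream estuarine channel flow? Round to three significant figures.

181000 L/s

Set C_mix = 50: (Q·19.00 + 15300·416.0) / (Q + 15300) = 50
→ Q = 15300·(416.0 − 50)/(50 − 19.00) = 180600 L/s.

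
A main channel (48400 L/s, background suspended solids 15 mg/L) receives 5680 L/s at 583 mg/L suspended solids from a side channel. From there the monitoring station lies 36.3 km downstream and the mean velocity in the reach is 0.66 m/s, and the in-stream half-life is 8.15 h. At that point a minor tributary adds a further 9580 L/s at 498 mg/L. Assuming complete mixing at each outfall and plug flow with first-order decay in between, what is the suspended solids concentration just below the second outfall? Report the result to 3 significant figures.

92.2 mg/L

Conservation of mass: C = (48400·15.00 + 5680·583.0) / 54080 = 4037000/54080 = 74.66 mg/L; combined flow 54080 L/s.
Travel time t = 36.3·1000 / 0.66 = 55000 s = 15.28 h.
Half-life 8.15 h → k = ln 2 / 8.15 = 0.08505 h⁻¹ = 2.041 d⁻¹.
First-order decay: C = 74.66·exp(−k·t) = 74.66·0.2727 = 20.36 mg/L.
Second outfall: C = (54080·20.36 + 9580·498.0)/63660 = 92.24 mg/L.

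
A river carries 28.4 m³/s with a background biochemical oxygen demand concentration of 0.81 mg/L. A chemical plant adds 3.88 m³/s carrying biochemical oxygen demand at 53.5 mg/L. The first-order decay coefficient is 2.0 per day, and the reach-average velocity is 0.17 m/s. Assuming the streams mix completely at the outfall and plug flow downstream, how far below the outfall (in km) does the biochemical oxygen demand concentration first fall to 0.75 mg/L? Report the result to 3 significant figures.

16.6 km

Flow-weighted average: C = (28.40·0.8100 + 3.880·53.50) / 32.28 = 230.6/32.28 = 7.143 mg/L.
Set 7.143·exp(−k·t) = 0.75 → t = ln(7.143/0.75)/k = 97370 s = 27.05 h.
Distance = v·t = 0.17·97370 = 16550 m = 16.55 km.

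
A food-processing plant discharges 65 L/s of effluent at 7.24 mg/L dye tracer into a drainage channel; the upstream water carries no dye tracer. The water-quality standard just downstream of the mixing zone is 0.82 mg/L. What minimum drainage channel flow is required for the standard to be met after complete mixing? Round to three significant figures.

Set C_mix = 0.82: (Q·0 + 65.00·7.240) / (Q + 65.00) = 0.82
→ Q = 65.00·(7.240 − 0.82)/(0.82 − 0) = 508.9 L/s.

509 L/s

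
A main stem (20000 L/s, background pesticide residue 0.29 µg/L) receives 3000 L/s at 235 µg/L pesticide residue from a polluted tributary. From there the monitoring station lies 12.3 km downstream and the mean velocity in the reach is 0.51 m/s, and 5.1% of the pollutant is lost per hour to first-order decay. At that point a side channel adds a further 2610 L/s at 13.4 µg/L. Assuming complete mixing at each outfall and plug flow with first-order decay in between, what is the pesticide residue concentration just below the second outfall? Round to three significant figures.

20.9 µg/L

After mixing, C = (20000·0.2900 + 3000·235.0) / 23000 = 710800/23000 = 30.90 µg/L; combined flow 23000 L/s.
Travel time t = 12.3·1000 / 0.51 = 24120 s = 6.699 h.
5.1%/h lost → k = −ln(1 − 0.051) = 0.05235 h⁻¹.
After decay, C = 30.90 × e^(−kt) = 30.90 × 0.7042 = 21.76 µg/L.
At the second outfall, C = (23000·21.76 + 2610·13.40) / (23000 + 2610) = 20.91 µg/L.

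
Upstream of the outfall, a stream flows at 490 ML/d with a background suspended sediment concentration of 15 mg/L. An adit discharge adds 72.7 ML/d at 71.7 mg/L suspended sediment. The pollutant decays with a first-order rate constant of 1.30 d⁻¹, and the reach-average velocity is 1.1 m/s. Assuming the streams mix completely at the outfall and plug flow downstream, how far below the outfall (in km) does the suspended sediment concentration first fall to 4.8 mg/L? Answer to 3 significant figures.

112 km

Mixed concentration C = ΣQC/ΣQ = (490.0·15.00 + 72.70·71.70) / 562.7 = 12560/562.7 = 22.33 mg/L.
Set 22.33·exp(−k·t) = 4.8 → t = ln(22.33/4.8)/k = 102200 s = 28.38 h.
Distance = v·t = 1.1·102200 = 112400 m = 112.4 km.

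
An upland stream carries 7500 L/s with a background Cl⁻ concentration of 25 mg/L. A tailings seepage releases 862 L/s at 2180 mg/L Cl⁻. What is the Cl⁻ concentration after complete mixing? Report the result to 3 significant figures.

247 mg/L

Conservation of mass: C = (7500·25.00 + 862.0·2180) / 8362 = 2067000/8362 = 247.1 mg/L.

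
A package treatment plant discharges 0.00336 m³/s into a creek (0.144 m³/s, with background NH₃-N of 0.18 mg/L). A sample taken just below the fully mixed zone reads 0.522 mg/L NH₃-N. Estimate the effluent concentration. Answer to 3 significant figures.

15.2 mg/L

Mass balance: 0.1440·0.1800 + 0.003360·Cₑ = 0.1474·0.5220
→ Cₑ = (0.1474·0.5220 − 0.1440·0.1800) / 0.003360 = 15.18 mg/L.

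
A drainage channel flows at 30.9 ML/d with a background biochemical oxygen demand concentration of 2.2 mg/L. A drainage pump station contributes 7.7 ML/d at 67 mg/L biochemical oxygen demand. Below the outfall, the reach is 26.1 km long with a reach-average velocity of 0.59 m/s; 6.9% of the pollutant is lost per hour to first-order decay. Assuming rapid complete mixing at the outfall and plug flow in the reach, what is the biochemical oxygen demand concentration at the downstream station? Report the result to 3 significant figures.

Mass balance: C = (30.90·2.200 + 7.700·67.00) / 38.60 = 583.9/38.60 = 15.13 mg/L.
Travel time t = 26.1·1000 / 0.59 = 44240 s = 12.29 h.
6.9%/h lost → k = −ln(1 − 0.069) = 0.07150 h⁻¹.
Decay over the reach: 15.13·exp(−kt) = 15.13·0.4154 = 6.283 mg/L.

6.28 mg/L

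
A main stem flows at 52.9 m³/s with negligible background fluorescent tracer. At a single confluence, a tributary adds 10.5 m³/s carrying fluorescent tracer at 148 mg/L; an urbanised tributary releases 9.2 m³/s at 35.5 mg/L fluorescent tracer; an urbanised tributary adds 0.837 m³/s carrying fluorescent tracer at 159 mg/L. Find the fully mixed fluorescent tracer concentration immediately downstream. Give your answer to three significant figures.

27.4 mg/L

Conservation of mass: C = (52.90·0 + 10.50·148.0 + 9.200·35.50 + 0.8370·159.0) / 73.44 = 2014/73.44 = 27.42 mg/L.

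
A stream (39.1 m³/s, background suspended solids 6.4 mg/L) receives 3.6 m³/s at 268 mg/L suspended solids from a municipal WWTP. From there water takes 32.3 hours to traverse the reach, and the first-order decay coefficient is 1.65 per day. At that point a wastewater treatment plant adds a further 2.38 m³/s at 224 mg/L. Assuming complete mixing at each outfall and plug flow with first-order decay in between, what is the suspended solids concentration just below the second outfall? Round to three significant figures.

14.8 mg/L

Conservation of mass: C = (39.10·6.400 + 3.600·268.0) / 42.70 = 1215/42.70 = 28.46 mg/L; combined flow 42.70 m³/s.
Applying C = C₀e^(−kt): 28.46 × 0.1085 = 3.089 mg/L.
At the second outfall, C = (42.70·3.089 + 2.380·224.0) / (42.70 + 2.380) = 14.75 mg/L.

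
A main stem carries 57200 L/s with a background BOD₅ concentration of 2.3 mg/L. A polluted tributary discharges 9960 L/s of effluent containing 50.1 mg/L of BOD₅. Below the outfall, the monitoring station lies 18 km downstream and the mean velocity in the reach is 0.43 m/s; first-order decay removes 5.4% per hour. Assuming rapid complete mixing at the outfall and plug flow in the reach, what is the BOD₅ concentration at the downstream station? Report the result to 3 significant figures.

4.92 mg/L

Flow-weighted average: C = (57200·2.300 + 9960·50.10) / 67160 = 630600/67160 = 9.389 mg/L.
Travel time t = 18·1000 / 0.43 = 41860 s = 11.63 h.
5.4%/h lost → k = −ln(1 − 0.054) = 0.05551 h⁻¹.
Decay over the reach: 9.389·exp(−kt) = 9.389·0.5244 = 4.924 mg/L.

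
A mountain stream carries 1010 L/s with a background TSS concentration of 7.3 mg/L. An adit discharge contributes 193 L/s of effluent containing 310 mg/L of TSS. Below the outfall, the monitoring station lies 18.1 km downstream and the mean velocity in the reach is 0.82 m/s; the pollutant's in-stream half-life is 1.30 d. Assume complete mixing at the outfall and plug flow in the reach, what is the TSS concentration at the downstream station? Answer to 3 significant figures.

Conservation of mass: C = (1010·7.300 + 193.0·310.0) / 1203 = 67200/1203 = 55.86 mg/L.
Travel time t = 18.1·1000 / 0.82 = 22070 s = 6.131 h.
Half-life 1.30 d → k = ln 2 / 1.30 = 0.5332 d⁻¹.
Applying C = C₀e^(−kt): 55.86 × 0.8727 = 48.75 mg/L.

48.7 mg/L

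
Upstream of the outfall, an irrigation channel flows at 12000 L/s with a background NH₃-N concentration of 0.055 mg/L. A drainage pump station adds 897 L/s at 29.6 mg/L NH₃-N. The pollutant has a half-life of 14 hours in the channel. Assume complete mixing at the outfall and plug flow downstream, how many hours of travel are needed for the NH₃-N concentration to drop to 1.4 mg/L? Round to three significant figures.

Conservation of mass: C = (12000·0.05500 + 897.0·29.60) / 12900 = 27210/12900 = 2.110 mg/L.
Half-life 14 h → k = ln 2 / 14 = 0.04951 h⁻¹ = 1.188 d⁻¹.
2.110·exp(−k·t) = 1.4 → t = ln(2.110/1.4)/k = 29820 s = 8.284 h.

8.28 h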